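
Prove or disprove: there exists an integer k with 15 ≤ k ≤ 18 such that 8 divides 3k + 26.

Scanning upward from k = 15 gives 71, 74, 77, none divisible by 8. At k = 18 we get 3·18 + 26 = 80, and 80 = 8·10.

k = 18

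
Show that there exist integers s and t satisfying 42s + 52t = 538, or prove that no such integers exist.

Since gcd(42, 52) = 2 and 538 = 2·269, Bézout's identity guarantees a solution.
Dividing through by 2 reduces the equation to 21s + 26t = 269.
Euclidean algorithm: 26 = 1·21 + 5, 21 = 4·5 + 1, 5 = 5·1 + 0.
Unwinding: 1 = 21 − 4·5 = 21 − 4·(26 − 1·21) = −4·26 + 5·21, i.e. 21·5 + 26·(-4) = 1.
Scaling by 269 gives the particular solution (s, t) = (1345, -1076).
Shifting by a multiple of (26, −21) keeps it a solution: s = 1345 − 51·26 = 19, t = -1076 + 51·21 = -5.
Check: 42·19 + 52·(-5) = 798 − 260 = 538. ✓

s = 19, t = -5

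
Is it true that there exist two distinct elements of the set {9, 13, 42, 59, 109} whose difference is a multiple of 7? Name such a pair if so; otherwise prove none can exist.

No, no such pair exists.

Reduce each element modulo 7: 9↦2, 13↦6, 42↦0, 59↦3, 109↦4.
These 5 residues are pairwise different, hence no difference of two elements is divisible by 7.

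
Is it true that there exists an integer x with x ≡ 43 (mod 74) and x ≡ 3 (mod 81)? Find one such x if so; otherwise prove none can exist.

x = 3891

gcd(74, 81) = 1, so the Chinese Remainder Theorem guarantees exactly one residue class mod 5994 satisfying both.
Any solution of the first congruence is x = 43 + 74t; substituting into the second, 74t ≡ 3 − 43 ≡ 41 (mod 81).
Note 74·23 = 1702 ≡ 1 (mod 81) (as 1702 − 1 = 21·81), so 74⁻¹ ≡ 23.
Multiplying by 23: t ≡ 23·41 = 943 ≡ 52 (mod 81).
With t = 52: x = 43 + 74·52 = 3891.
Indeed 3891 ≡ 43 (mod 74) and 3891 ≡ 3 (mod 81).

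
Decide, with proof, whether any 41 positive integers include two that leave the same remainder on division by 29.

Yes, this is always true.

Each integer lies in one of the 29 residue classes modulo 29.
With 41 integers and only 29 classes, the pigeonhole principle forces two of them, say a and b, into the same class.
So a and b have equal remainders mod 29, which is exactly what was to be shown.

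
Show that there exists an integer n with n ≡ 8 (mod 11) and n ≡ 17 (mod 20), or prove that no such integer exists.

The moduli 11 and 20 are coprime, so by the Chinese Remainder Theorem a unique solution modulo 220 exists.
Write n = 8 + 11t and require 8 + 11t ≡ 17 (mod 20), i.e. 11t ≡ 9 (mod 20).
Invert 11 mod 20 by the Euclidean algorithm: 20 = 1·11 + 9, 11 = 1·9 + 2, 9 = 4·2 + 1, 2 = 2·1 + 0; back-substituting, 1 = 9 − 4·2 = 9 − 4·(11 − 1·9) = −4·11 + 5·9 = −4·11 + 5·(20 − 1·11) = 5·20 − 9·11. Hence 11·(-9) ≡ 1, so 11⁻¹ ≡ -9 ≡ 11 (mod 20).
Therefore t ≡ 11·9 = 99 ≡ 19 (mod 20).
Taking t = 19 gives n = 8 + 11·19 = 217.
Check: 217 mod 11 = 8, 217 mod 20 = 17. ✓

n = 217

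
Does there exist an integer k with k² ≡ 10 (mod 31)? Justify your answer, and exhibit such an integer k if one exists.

k = 14

Take k = 14. Then 14² = 196 = 6·31 + 10, so 14² ≡ 10 (mod 31).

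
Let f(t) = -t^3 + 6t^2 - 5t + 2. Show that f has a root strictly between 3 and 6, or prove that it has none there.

Such a root exists.

f(3) = 14 and f(6) = -28, which have opposite signs.
f is continuous everywhere (it is a polynomial), in particular on [3, 6].
By the Intermediate Value Theorem, f takes the value 0 somewhere in the open interval.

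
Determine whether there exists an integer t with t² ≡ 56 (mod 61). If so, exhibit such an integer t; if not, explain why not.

t = 42

t = 42 works: 42² = 1764, and 1764 − 56 = 1708 = 28·61.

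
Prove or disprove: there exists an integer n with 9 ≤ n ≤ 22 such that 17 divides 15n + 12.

No such integer n in that range exists.

The values of 15n + 12 for n = 9, 10, …, 22 are 147, 162, 177, 192, 207, 222, 237, 252, 267, 282, 297, 312, 327, 342; reduced mod 17 these are 11, 9, 7, 5, 3, 1, 16, 14, 12, 10, 8, 6, 4, 2.
The residue 0 does not occur, so no n in [9, 22] makes 15n + 12 a multiple of 17.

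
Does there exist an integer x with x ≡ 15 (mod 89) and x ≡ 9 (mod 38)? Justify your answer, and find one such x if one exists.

x = 1795

The moduli 89 and 38 are coprime, so by the Chinese Remainder Theorem a unique solution modulo 3382 exists.
Write x = 15 + 89t and require 15 + 89t ≡ 9 (mod 38), i.e. 89t ≡ 32 (mod 38).
89 ≡ 13 (mod 38), so this reads 13t ≡ 32 (mod 38). Note 13·3 = 39 ≡ 1 (mod 38) (as 39 − 1 = 1·38), so 13⁻¹ ≡ 3.
Therefore t ≡ 3·32 = 96 ≡ 20 (mod 38).
With t = 20: x = 15 + 89·20 = 1795.
Verify: 1795 = 20·89 + 15 and 1795 = 47·38 + 9. ✓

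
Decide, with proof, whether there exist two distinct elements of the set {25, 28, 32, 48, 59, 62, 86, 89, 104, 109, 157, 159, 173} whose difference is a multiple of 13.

No, no such pair exists.

Reduce each element modulo 13: 25↦12, 28↦2, 32↦6, 48↦9, 59↦7, 62↦10, 86↦8, 89↦11, 104↦0, 109↦5, 157↦1, 159↦3, 173↦4.
All 13 residues are distinct, so no two elements differ by a multiple of 13.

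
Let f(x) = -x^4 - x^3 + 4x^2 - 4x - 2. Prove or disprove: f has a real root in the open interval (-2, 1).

f(-2) = 14 and f(1) = -4, which have opposite signs.
f is continuous everywhere (it is a polynomial), in particular on [-2, 1].
By the Intermediate Value Theorem f must vanish at some point of (-2, 1).

Yes, f has a root in the interval.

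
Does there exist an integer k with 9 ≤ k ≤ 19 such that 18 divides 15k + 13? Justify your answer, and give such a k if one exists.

No such integer k in that range exists.

At k = 9, 15·9 + 13 = 148 ≡ 4 (mod 18), and each step in k adds 15, giving residues 4, 1, 16, 13, 10, 7, 4, 1, 16, 13, 10 for k = 9, 10, …, 19.
Since 0 is absent from this list, 18 ∤ 15k + 13 for every k with 9 ≤ k ≤ 19.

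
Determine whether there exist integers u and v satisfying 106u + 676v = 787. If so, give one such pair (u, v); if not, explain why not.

No such integers exist.

Any value of 106u + 676v is a multiple of gcd(106, 676) = 2.
However 787 leaves remainder 1 on division by 2.
Hence no integers u, v satisfy the equation.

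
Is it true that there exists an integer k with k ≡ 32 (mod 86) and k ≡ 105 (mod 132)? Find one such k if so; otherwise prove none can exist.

Both moduli are multiples of 2 = gcd(86, 132), so any solution would satisfy k ≡ 32 and k ≡ 105 modulo 2 simultaneously.
These are incompatible: 32 − 105 = -73 is not divisible by 2.
Therefore no such k exists.

No, no such integer exists.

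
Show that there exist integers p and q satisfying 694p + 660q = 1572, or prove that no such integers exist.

p = 318, q = -332

Every value of 694p + 660q is a multiple of gcd(694, 660) = 2; since 2 ∣ 1572, solutions exist.
Dividing through by 2 reduces the equation to 347p + 330q = 786.
Dividing repeatedly: 347 = 1·330 + 17, 330 = 19·17 + 7, 17 = 2·7 + 3, 7 = 2·3 + 1, 3 = 3·1 + 0.
Unwinding: 1 = 7 − 2·3 = 7 − 2·(17 − 2·7) = −2·17 + 5·7 = −2·17 + 5·(330 − 19·17) = 5·330 − 97·17 = 5·330 − 97·(347 − 1·330) = −97·347 + 102·330, i.e. 347·(-97) + 330·102 = 1.
Times 786: 347·(-76242) + 330·80172 = 786, so (-76242, 80172) solves it.
Adding 232·330 to p and subtracting 232·347 from q gives the tidier solution (318, -332).
Indeed 694·318 + 660·(-332) = 220692 − 219120 = 1572.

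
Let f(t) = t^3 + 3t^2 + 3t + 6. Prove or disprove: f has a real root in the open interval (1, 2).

The endpoint values f(1) = 13 and f(2) = 32 are both positive. Claim: f(t) > 0 for every t in (1, 2).
Shift to the endpoint 1: with t = 1 + u (0 < u < 1), one computes f(1 + u) = u^3 + 6u^2 + 12u + 13.
All 4 nonzero coefficients of this polynomial in u are positive; hence for u > 0 the value is a sum of positive terms (the constant 13 among them).
Therefore f(t) > 0 throughout (1, 2), and f has no zero there.

No such root exists.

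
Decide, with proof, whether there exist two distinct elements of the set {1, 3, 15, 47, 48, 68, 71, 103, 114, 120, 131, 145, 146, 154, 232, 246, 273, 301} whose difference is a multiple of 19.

No, no such pair exists.

Two integers differ by a multiple of 19 exactly when they have the same residue mod 19. The residues are 1↦1, 3↦3, 15↦15, 47↦9, 48↦10, 68↦11, 71↦14, 103↦8, 114↦0, 120↦6, 131↦17, 145↦12, 146↦13, 154↦2, 232↦4, 246↦18, 273↦7, 301↦16.
All 18 residues are distinct, so no two elements differ by a multiple of 19.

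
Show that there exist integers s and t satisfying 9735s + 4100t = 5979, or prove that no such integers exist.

No such integers exist.

Both 9735 and 4100 are divisible by gcd(9735, 4100) = 5, hence so is any combination 9735s + 4100t.
But 5979 = 5·1195 + 4, so 5 ∤ 5979.
So the equation is unsolvable over ℤ.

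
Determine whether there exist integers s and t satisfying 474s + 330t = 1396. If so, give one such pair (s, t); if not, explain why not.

gcd(474, 330) = 6, so every integer of the form 474s + 330t is a multiple of 6.
But 1396 is not a multiple of 6 (it leaves remainder 4).
So the equation is unsolvable over ℤ.

No, no such integers exist.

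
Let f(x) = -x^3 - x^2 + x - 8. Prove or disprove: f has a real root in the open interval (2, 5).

No such root exists.

The endpoint values f(2) = -18 and f(5) = -153 are both negative. Claim: f(x) < 0 for every x in (2, 5).
Substitute x = 2 + u, where 0 < u < 3 on the interval. Expanding, f(2 + u) = -u^3 - 7u^2 - 15u - 18.
All 4 nonzero coefficients of this polynomial in u are negative; hence for u > 0 the value is a sum of negative terms (the constant -18 among them).
Therefore f(x) < 0 throughout (2, 5), and f has no zero there.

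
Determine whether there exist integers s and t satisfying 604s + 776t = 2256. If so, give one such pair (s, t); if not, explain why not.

s = 32, t = -22

Since gcd(604, 776) = 4 and 2256 = 4·564, Bézout's identity guarantees a solution.
Dividing through by 4 reduces the equation to 151s + 194t = 564.
Dividing repeatedly: 194 = 1·151 + 43, 151 = 3·43 + 22, 43 = 1·22 + 21, 22 = 1·21 + 1, 21 = 21·1 + 0.
Unwinding: 1 = 22 − 1·21 = 22 − (43 − 1·22) = −43 + 2·22 = −43 + 2·(151 − 3·43) = 2·151 − 7·43 = 2·151 − 7·(194 − 1·151) = −7·194 + 9·151, i.e. 151·9 + 194·(-7) = 1.
Times 564: 151·5076 + 194·(-3948) = 564, so (5076, -3948) solves it.
Subtracting 26·194 from s and adding 26·151 to t gives the tidier solution (32, -22).
Indeed 604·32 + 776·(-22) = 19328 − 17072 = 2256.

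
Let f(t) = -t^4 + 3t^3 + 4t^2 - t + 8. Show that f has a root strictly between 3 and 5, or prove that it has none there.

Yes, f has a root in the interval.

f(3) = 41 and f(5) = -147, which have opposite signs.
f is continuous everywhere (it is a polynomial), in particular on [3, 5].
By the Intermediate Value Theorem f must vanish at some point of (3, 5).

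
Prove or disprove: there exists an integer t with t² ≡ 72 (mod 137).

Take t = 49. Then 49² = 2401 = 17·137 + 72, so 49² ≡ 72 (mod 137).

t = 49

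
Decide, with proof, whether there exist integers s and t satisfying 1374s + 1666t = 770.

s = 140, t = -115

Since gcd(1374, 1666) = 2 and 770 = 2·385, Bézout's identity guarantees a solution.
Dividing through by 2 reduces the equation to 687s + 833t = 385.
Dividing repeatedly: 833 = 1·687 + 146, 687 = 4·146 + 103, 146 = 1·103 + 43, 103 = 2·43 + 17, 43 = 2·17 + 9, 17 = 1·9 + 8, 9 = 1·8 + 1, 8 = 8·1 + 0.
Unwinding: 1 = 9 − 1·8 = 9 − (17 − 1·9) = −17 + 2·9 = −17 + 2·(43 − 2·17) = 2·43 − 5·17 = 2·43 − 5·(103 − 2·43) = −5·103 + 12·43 = −5·103 + 12·(146 − 1·103) = 12·146 − 17·103 = 12·146 − 17·(687 − 4·146) = −17·687 + 80·146 = −17·687 + 80·(833 − 1·687) = 80·833 − 97·687, i.e. 687·(-97) + 833·80 = 1.
Times 385: 687·(-37345) + 833·30800 = 385, so (-37345, 30800) solves it.
Shifting by a multiple of (833, −687) keeps it a solution: s = -37345 + 45·833 = 140, t = 30800 − 45·687 = -115.
Check: 1374·140 + 1666·(-115) = 192360 − 191590 = 770. ✓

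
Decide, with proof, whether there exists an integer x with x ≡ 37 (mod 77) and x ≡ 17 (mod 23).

x = 730

Since 77 and 23 share no common factor, CRT says the pair of congruences has a solution (unique mod 1771).
Write x = 37 + 77t and require 37 + 77t ≡ 17 (mod 23), i.e. 77t ≡ 3 (mod 23).
77 ≡ 8 (mod 23), so this reads 8t ≡ 3 (mod 23). To invert 8 modulo 23: 23 = 2·8 + 7, 8 = 1·7 + 1, 7 = 7·1 + 0, and unwinding, 1 = 8 − 1·7 = 8 − (23 − 2·8) = −23 + 3·8. Thus 8⁻¹ ≡ 3 (mod 23).
Therefore t ≡ 3·3 = 9 (mod 23).
Taking t = 9 gives x = 37 + 77·9 = 730.
Verify: 730 = 9·77 + 37 and 730 = 31·23 + 17. ✓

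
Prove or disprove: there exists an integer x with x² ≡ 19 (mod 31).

x = 9 works: 9² = 81, and 81 − 19 = 62 = 2·31.

x = 9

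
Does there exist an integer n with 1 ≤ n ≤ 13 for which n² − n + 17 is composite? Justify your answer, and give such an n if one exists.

There is no such integer n in that range.

The values for n = 1, 2, …, 13 are 17, 19, 23, 29, 37, 47, 59, 73, 89, 107, 127, 149, 173, and each of these is prime.
So no value in the range makes the expression composite.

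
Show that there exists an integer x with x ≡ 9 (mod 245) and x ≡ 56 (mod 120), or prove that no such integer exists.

There is no such integer.

Both moduli are multiples of 5 = gcd(245, 120), so any solution would satisfy x ≡ 9 and x ≡ 56 modulo 5 simultaneously.
However 9 ≡ 4 and 56 ≡ 1 (mod 5), and 4 ≠ 1.
Therefore no such x exists.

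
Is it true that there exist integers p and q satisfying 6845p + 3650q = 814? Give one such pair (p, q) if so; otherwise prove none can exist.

Any value of 6845p + 3650q is a multiple of gcd(6845, 3650) = 5.
But 814 is not a multiple of 5 (it leaves remainder 4).
Therefore 6845p + 3650q = 814 has no solution in integers.

No such integers exist.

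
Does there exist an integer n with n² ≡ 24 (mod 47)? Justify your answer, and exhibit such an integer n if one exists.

Take n = 20. Then 20² = 400 = 8·47 + 24, so 20² ≡ 24 (mod 47).

n = 20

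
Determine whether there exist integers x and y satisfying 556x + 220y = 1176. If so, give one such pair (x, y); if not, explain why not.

gcd(556, 220) = 4, and 4 divides 1176, so integer solutions exist.
Dividing through by 4 reduces the equation to 139x + 55y = 294.
Euclidean algorithm: 139 = 2·55 + 29, 55 = 1·29 + 26, 29 = 1·26 + 3, 26 = 8·3 + 2, 3 = 1·2 + 1, 2 = 2·1 + 0.
Working back up the chain: 1 = 3 − 1·2 = 3 − (26 − 8·3) = −26 + 9·3 = −26 + 9·(29 − 1·26) = 9·29 − 10·26 = 9·29 − 10·(55 − 1·29) = −10·55 + 19·29 = −10·55 + 19·(139 − 2·55) = 19·139 − 48·55. So 139·19 + 55·(-48) = 1.
Scaling by 294 gives the particular solution (x, y) = (5586, -14112).
The general solution is x = 5586 + 55k, y = -14112 − 139k; taking k = -101 gives the smaller pair x = 31, y = -73.
Check: 556·31 + 220·(-73) = 17236 − 16060 = 1176. ✓

x = 31, y = -73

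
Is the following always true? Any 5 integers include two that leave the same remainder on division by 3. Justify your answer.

Yes.

Each integer lies in one of the 3 residue classes modulo 3.
Placing 5 integers into 3 classes, some class receives at least two — say a and b.
That is, a and b leave the same remainder on division by 3, as claimed.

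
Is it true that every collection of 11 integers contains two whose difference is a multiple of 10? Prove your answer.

Partition the integers by their residue mod 10; there are 10 classes.
With 11 integers and only 10 classes, the pigeonhole principle forces two of them, say a and b, into the same class.
Equal remainders mean a − b ≡ 0 (mod 10), so 10 divides their difference.

Yes, this is always true.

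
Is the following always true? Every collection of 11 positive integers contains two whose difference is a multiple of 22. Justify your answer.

No; for instance {91, 92, 93, 94, 95, 96, 97, 98, 99, 100, 101} is a counterexample.

Consider the 11 integers 91, 92, …, 101. They lie in distinct residue classes modulo 22, since 11 ≤ 22.
The differences between them range over 1, …, 10, none of which is divisible by 22.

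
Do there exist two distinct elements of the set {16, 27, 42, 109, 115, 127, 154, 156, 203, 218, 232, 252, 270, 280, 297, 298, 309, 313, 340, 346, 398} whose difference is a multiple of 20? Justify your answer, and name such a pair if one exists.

16 mod 20 = 16 and 156 mod 20 = 16, so 156 − 16 = 140 = 7·20.

16 and 156 are such a pair.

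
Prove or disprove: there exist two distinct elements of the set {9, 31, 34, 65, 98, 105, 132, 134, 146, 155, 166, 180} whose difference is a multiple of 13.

No, no such pair exists.

Residues mod 13: 9↦9, 31↦5, 34↦8, 65↦0, 98↦7, 105↦1, 132↦2, 134↦4, 146↦3, 155↦12, 166↦10, 180↦11.
These 12 residues are pairwise different, hence no difference of two elements is divisible by 13.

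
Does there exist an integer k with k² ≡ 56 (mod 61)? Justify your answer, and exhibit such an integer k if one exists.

k = 42

Take k = 42. Then 42² = 1764 = 28·61 + 56, so 42² ≡ 56 (mod 61).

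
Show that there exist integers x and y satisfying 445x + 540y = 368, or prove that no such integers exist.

Any value of 445x + 540y is a multiple of gcd(445, 540) = 5.
But 368 is not a multiple of 5 (it leaves remainder 3).
Therefore 445x + 540y = 368 has no solution in integers.

There are no such integers.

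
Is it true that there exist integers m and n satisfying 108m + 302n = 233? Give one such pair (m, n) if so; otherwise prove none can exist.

No such integers exist.

Both 108 and 302 are divisible by gcd(108, 302) = 2, hence so is any combination 108m + 302n.
But 233 = 2·116 + 1, so 2 ∤ 233.
Therefore 108m + 302n = 233 has no solution in integers.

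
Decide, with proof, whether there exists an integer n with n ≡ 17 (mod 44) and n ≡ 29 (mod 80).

n = 589

Here gcd(44, 80) = 4, and both 17 and 29 leave remainder 1 mod 4, so the system is consistent.
Put n = 17 + 44t, so we need 44t ≡ 12 (mod 80), equivalently (divide by 4) 11t ≡ 3 (mod 20).
Invert 11 mod 20 by the Euclidean algorithm: 20 = 1·11 + 9, 11 = 1·9 + 2, 9 = 4·2 + 1, 2 = 2·1 + 0; back-substituting, 1 = 9 − 4·2 = 9 − 4·(11 − 1·9) = −4·11 + 5·9 = −4·11 + 5·(20 − 1·11) = 5·20 − 9·11. Hence 11·(-9) ≡ 1, so 11⁻¹ ≡ -9 ≡ 11 (mod 20).
Multiplying by 11: t ≡ 11·3 = 33 ≡ 13 (mod 20).
Then n = 17 + 44·13 = 589.
Indeed 589 ≡ 17 (mod 44) and 589 ≡ 29 (mod 80).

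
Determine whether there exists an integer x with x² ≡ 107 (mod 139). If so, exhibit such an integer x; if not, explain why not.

x = 61 works: 61² = 3721, and 3721 − 107 = 3614 = 26·139.

x = 61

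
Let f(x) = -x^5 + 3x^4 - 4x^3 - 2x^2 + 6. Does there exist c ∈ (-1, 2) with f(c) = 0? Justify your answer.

Yes, such a c exists.

f(-1) = 12 and f(2) = -18, which have opposite signs.
Since f is a polynomial it is continuous on [-1, 2].
The Intermediate Value Theorem then guarantees some c ∈ (-1, 2) with f(c) = 0.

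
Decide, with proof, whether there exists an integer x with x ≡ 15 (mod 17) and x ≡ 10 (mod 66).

Since 17 and 66 share no common factor, CRT says the pair of congruences has a solution (unique mod 1122).
Any solution of the first congruence is x = 15 + 17t; substituting into the second, 17t ≡ 10 − 15 ≡ 61 (mod 66).
Invert 17 mod 66 by the Euclidean algorithm: 66 = 3·17 + 15, 17 = 1·15 + 2, 15 = 7·2 + 1, 2 = 2·1 + 0; back-substituting, 1 = 15 − 7·2 = 15 − 7·(17 − 1·15) = −7·17 + 8·15 = −7·17 + 8·(66 − 3·17) = 8·66 − 31·17. Hence 17·(-31) ≡ 1, so 17⁻¹ ≡ -31 ≡ 35 (mod 66).
Therefore t ≡ 35·61 = 2135 ≡ 23 (mod 66).
Taking t = 23 gives x = 15 + 17·23 = 406.
Check: 406 mod 17 = 15, 406 mod 66 = 10. ✓

x = 406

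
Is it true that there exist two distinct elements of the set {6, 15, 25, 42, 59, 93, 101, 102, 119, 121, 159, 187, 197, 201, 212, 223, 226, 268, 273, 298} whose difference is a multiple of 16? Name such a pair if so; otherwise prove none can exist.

Yes: 6 and 102.

Reduce each element mod 16: 6↦6, 15↦15, 25↦9, 42↦10, 59↦11, 93↦13, 101↦5, 102↦6, 119↦7, 121↦9, 159↦15, 187↦11, 197↦5, 201↦9, 212↦4, 223↦15, 226↦2, 268↦12, 273↦1, 298↦10. The residue 6 repeats (at 6 and 102), and 102 − 6 = 96 = 6·16.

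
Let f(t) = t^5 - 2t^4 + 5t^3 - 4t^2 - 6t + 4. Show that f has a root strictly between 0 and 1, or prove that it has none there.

Yes, f has a root in the interval.

f(0) = 4 and f(1) = -2, which have opposite signs.
f is continuous everywhere (it is a polynomial), in particular on [0, 1].
By the Intermediate Value Theorem f must vanish at some point of (0, 1).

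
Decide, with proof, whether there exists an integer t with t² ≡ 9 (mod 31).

t = 28 works: 28² = 784, and 784 − 9 = 775 = 25·31.

t = 28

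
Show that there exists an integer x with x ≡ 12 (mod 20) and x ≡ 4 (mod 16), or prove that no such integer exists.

x = 52

The moduli are not coprime: gcd(20, 16) = 4. Compatibility requires 4 ∣ (4 − 12) = -8, which holds, so solutions exist.
List candidates x ≡ 12 (mod 20): 12, 32, 52. Modulo 16 these are 12, 0, 4; 52 gives 4 as required.
Check: 52 mod 20 = 12, 52 mod 16 = 4. ✓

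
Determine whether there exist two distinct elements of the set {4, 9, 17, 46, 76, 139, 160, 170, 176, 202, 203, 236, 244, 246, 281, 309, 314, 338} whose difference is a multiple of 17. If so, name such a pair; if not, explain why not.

The pair (9, 281) works.

9 mod 17 = 9 and 281 mod 17 = 9, so 281 − 9 = 272 = 16·17.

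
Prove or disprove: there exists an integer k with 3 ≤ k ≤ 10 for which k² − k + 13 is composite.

k = 4

At k = 4: 4² − 4 + 13 = 25 = 5·5, which is composite.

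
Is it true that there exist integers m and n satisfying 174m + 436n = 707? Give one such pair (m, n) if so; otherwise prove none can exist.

No, no such integers exist.

Any value of 174m + 436n is a multiple of gcd(174, 436) = 2.
But 707 is not a multiple of 2 (it leaves remainder 1).
Therefore 174m + 436n = 707 has no solution in integers.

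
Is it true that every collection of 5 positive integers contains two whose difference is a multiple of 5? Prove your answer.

Consider the 5 integers 23, 24, …, 27. They lie in distinct residue classes modulo 5, since 5 ≤ 5.
No two share a residue, so no pair has difference divisible by 5; the claim fails for this set.

No; for instance {23, 24, 25, 26, 27} is a counterexample.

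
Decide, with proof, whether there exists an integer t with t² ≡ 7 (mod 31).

t = 21

Take t = 21. Then 21² = 441 = 14·31 + 7, so 21² ≡ 7 (mod 31).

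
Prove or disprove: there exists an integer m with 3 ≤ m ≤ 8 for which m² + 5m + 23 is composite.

The values for m = 3, 4, …, 8 are 47, 59, 73, 89, 107, 127, and each of these is prime.
So no value in the range makes the expression composite.

There is no such integer m in that range.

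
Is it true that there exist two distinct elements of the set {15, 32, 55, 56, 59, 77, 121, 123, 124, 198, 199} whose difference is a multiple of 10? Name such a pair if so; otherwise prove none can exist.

Reduce each element mod 10: 15↦5, 32↦2, 55↦5, 56↦6, 59↦9, 77↦7, 121↦1, 123↦3, 124↦4, 198↦8, 199↦9. The residue 5 repeats (at 15 and 55), and 55 − 15 = 40 = 4·10.

The pair (15, 55) works.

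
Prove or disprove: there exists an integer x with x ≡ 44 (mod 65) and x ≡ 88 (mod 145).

Reduce both congruences modulo 5, which divides 65 and 145: they say x ≡ 44 (mod 5) and x ≡ 88 (mod 5).
However 44 ≡ 4 and 88 ≡ 3 (mod 5), and 4 ≠ 3.
Hence the system has no solution.

There is no such integer.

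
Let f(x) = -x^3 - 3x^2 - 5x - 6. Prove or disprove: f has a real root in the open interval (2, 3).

Evaluate at the endpoints: f(2) = -36, f(3) = -75 — same sign (negative).
f'(x) = -3x^2 - 6x - 5 has discriminant (-6)² − 4·(-3)·(-5) = -24 < 0, so f' has no real roots and is negative for every real x.
So f is strictly decreasing; between 2 and 3 its values lie between f(2) = -36 and f(3) = -75, all negative. Therefore f has no root in (2, 3).

No such root exists.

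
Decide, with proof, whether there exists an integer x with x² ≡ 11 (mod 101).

Apply Euler's criterion with the prime 101: 11 is a quadratic residue iff 11^50 ≡ 1 (mod 101), and a non-residue iff it is ≡ −1.
Repeated squaring mod 101: 11^2 = 121 ≡ 20; 11^4 ≡ 20² = 400 ≡ 97; 11^8 ≡ 97² = 9409 ≡ 16; 11^16 ≡ 16² = 256 ≡ 54; 11^32 ≡ 54² = 2916 ≡ 88.
Since 50 = 32 + 16 + 2, 11^50 ≡ 88 · 54 · 20; multiplying out mod 101: 88·54 = 4752 ≡ 5, then 5·20 = 100 ≡ 100. Thus 11^50 ≡ 100 ≡ −1 (mod 101).
By Euler's criterion 11 is a quadratic non-residue mod 101: no x satisfies x² ≡ 11 (mod 101).

No such integer exists.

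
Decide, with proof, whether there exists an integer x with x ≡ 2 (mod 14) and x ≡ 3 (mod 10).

No such integer exists.

gcd(14, 10) = 2. If x ≡ 2 (mod 14) and x ≡ 3 (mod 10), then x ≡ 2 (mod 2) and x ≡ 3 (mod 2).
These are incompatible: 2 − 3 = -1 is not divisible by 2.
Therefore no such x exists.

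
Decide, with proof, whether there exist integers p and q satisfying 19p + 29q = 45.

Since gcd(19, 29) = 1, every integer is an integer combination of 19 and 29.
Euclidean algorithm: 29 = 1·19 + 10, 19 = 1·10 + 9, 10 = 1·9 + 1, 9 = 9·1 + 0.
Working back up the chain: 1 = 10 − 1·9 = 10 − (19 − 1·10) = −19 + 2·10 = −19 + 2·(29 − 1·19) = 2·29 − 3·19. So 19·(-3) + 29·2 = 1.
Times 45: 19·(-135) + 29·90 = 45, so (-135, 90) solves it.
Adding 5·29 to p and subtracting 5·19 from q gives the tidier solution (10, -5).
Check: 19·10 + 29·(-5) = 190 − 145 = 45. ✓

p = 10, q = -5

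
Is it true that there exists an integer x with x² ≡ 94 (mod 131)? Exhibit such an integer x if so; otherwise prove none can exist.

x = 116

Take x = 116. Then 116² = 13456 = 102·131 + 94, so 116² ≡ 94 (mod 131).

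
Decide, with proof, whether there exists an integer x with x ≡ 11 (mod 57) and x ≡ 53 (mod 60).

x = 353

Here gcd(57, 60) = 3, and both 11 and 53 leave remainder 2 mod 3, so the system is consistent.
Step through x = 11, 11 + 57, 11 + 2·57, …: the values 11, 68, 125, 182, 239, 296, 353 reduce mod 60 to 11, 8, 5, 2, 59, 56, 53. The value 353 hits 53.
Verify: 353 = 6·57 + 11 and 353 = 5·60 + 53. ✓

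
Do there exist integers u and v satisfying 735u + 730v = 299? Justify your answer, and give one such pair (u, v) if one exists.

gcd(735, 730) = 5, so every integer of the form 735u + 730v is a multiple of 5.
However 299 leaves remainder 4 on division by 5.
So the equation is unsolvable over ℤ.

No such integers exist.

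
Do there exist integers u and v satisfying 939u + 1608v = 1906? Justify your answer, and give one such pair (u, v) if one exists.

No, no such integers exist.

Any value of 939u + 1608v is a multiple of gcd(939, 1608) = 3.
But 1906 = 3·635 + 1, so 3 ∤ 1906.
So the equation is unsolvable over ℤ.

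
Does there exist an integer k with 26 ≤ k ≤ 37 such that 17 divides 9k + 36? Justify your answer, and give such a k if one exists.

k = 30

For k = 26, 27, 28, 29 the values 270, 279, 288, 297 are not multiples of 17. At k = 30 we get 9·30 + 36 = 306, and 306 = 17·18.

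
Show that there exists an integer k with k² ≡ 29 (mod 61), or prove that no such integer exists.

No, no such integer exists.

Apply Euler's criterion with the prime 61: 29 is a quadratic residue iff 29^30 ≡ 1 (mod 61), and a non-residue iff it is ≡ −1.
Squaring successively (mod 61): 29^2 = 841 ≡ 48; 29^4 ≡ 48² = 2304 ≡ 47; 29^8 ≡ 47² = 2209 ≡ 13; 29^16 ≡ 13² = 169 ≡ 47.
Since 30 = 16 + 8 + 4 + 2, 29^30 ≡ 47 · 13 · 47 · 48; multiplying out mod 61: 47·13 = 611 ≡ 1, then 1·47 = 47 ≡ 47, then 47·48 = 2256 ≡ 60. Thus 29^30 ≡ 60 ≡ −1 (mod 61).
The value −1 means 29 is a non-residue modulo 61, so k² ≡ 29 (mod 61) is impossible.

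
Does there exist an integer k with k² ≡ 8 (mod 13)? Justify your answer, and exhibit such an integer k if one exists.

Since (13 − k)² ≡ k² (mod 13), it suffices to square k = 0, 1, …, 6: the residues are 0, 1, 4, 9, 3, 12, 10.
The set of squares mod 13 is therefore {0, 1, 3, 4, 9, 10, 12}, which does not contain 8.
Therefore k² ≡ 8 (mod 13) has no solution.

No such integer exists.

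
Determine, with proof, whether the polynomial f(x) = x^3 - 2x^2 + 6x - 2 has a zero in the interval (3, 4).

f has no root in that interval.

f(3) = 25 and f(4) = 54, both positive.
The derivative f'(x) = 3x^2 - 4x + 6 is a quadratic with discriminant (-4)² − 4·3·6 = -56 < 0; it never vanishes, so it is always positive (sign of the leading coefficient).
So f is strictly increasing; between 3 and 4 its values lie between f(3) = 25 and f(4) = 54, all positive. Therefore f has no root in (3, 4).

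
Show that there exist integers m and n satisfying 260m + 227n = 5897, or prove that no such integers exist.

m = 48, n = -29

Since gcd(260, 227) = 1, every integer is an integer combination of 260 and 227.
Dividing repeatedly: 260 = 1·227 + 33, 227 = 6·33 + 29, 33 = 1·29 + 4, 29 = 7·4 + 1, 4 = 4·1 + 0.
Working back up the chain: 1 = 29 − 7·4 = 29 − 7·(33 − 1·29) = −7·33 + 8·29 = −7·33 + 8·(227 − 6·33) = 8·227 − 55·33 = 8·227 − 55·(260 − 1·227) = −55·260 + 63·227. So 260·(-55) + 227·63 = 1.
Scaling by 5897 gives the particular solution (m, n) = (-324335, 371511).
Shifting by a multiple of (227, −260) keeps it a solution: m = -324335 + 1429·227 = 48, n = 371511 − 1429·260 = -29.
Check: 260·48 + 227·(-29) = 12480 − 6583 = 5897. ✓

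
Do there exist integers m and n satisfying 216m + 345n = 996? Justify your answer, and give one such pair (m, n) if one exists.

m = 11, n = -4

Every value of 216m + 345n is a multiple of gcd(216, 345) = 3; since 3 ∣ 996, solutions exist.
Dividing through by 3 reduces the equation to 72m + 115n = 332.
Euclidean algorithm: 115 = 1·72 + 43, 72 = 1·43 + 29, 43 = 1·29 + 14, 29 = 2·14 + 1, 14 = 14·1 + 0.
Back-substituting, 1 = 29 − 2·14 = 29 − 2·(43 − 1·29) = −2·43 + 3·29 = −2·43 + 3·(72 − 1·43) = 3·72 − 5·43 = 3·72 − 5·(115 − 1·72) = −5·115 + 8·72; that is, 72·8 + 115·(-5) = 1.
Multiplying through by 332: m = 8·332 = 2656, n = (-5)·332 = -1660 is a solution.
Subtracting 23·115 from m and adding 23·72 to n gives the tidier solution (11, -4).
Indeed 216·11 + 345·(-4) = 2376 − 1380 = 996.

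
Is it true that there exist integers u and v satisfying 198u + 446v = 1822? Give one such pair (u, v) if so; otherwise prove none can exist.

Every value of 198u + 446v is a multiple of gcd(198, 446) = 2; since 2 ∣ 1822, solutions exist.
Dividing through by 2 reduces the equation to 99u + 223v = 911.
Euclidean algorithm: 223 = 2·99 + 25, 99 = 3·25 + 24, 25 = 1·24 + 1, 24 = 24·1 + 0.
Working back up the chain: 1 = 25 − 1·24 = 25 − (99 − 3·25) = −99 + 4·25 = −99 + 4·(223 − 2·99) = 4·223 − 9·99. So 99·(-9) + 223·4 = 1.
Scaling by 911 gives the particular solution (u, v) = (-8199, 3644).
Shifting by a multiple of (223, −99) keeps it a solution: u = -8199 + 37·223 = 52, v = 3644 − 37·99 = -19.
Indeed 198·52 + 446·(-19) = 10296 − 8474 = 1822.

u = 52, v = -19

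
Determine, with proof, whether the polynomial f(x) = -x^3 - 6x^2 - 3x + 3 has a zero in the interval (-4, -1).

Yes, f has a root in the interval.

f(-4) = -17 and f(-1) = 1, which have opposite signs.
f is continuous everywhere (it is a polynomial), in particular on [-4, -1].
By the Intermediate Value Theorem, f takes the value 0 somewhere in the open interval.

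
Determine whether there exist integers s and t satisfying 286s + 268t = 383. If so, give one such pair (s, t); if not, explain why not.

gcd(286, 268) = 2, so every integer of the form 286s + 268t is a multiple of 2.
But 383 is not a multiple of 2 (it leaves remainder 1).
So the equation is unsolvable over ℤ.

There are no such integers.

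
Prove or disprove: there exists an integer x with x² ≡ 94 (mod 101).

No, no such integer exists.

Apply Euler's criterion with the prime 101: 94 is a quadratic residue iff 94^50 ≡ 1 (mod 101), and a non-residue iff it is ≡ −1.
Repeated squaring mod 101: 94^2 = 8836 ≡ 49; 94^4 ≡ 49² = 2401 ≡ 78; 94^8 ≡ 78² = 6084 ≡ 24; 94^16 ≡ 24² = 576 ≡ 71; 94^32 ≡ 71² = 5041 ≡ 92.
Since 50 = 32 + 16 + 2, 94^50 ≡ 92 · 71 · 49; multiplying out mod 101: 92·71 = 6532 ≡ 68, then 68·49 = 3332 ≡ 100. Thus 94^50 ≡ 100 ≡ −1 (mod 101).
By Euler's criterion 94 is a quadratic non-residue mod 101: no x satisfies x² ≡ 94 (mod 101).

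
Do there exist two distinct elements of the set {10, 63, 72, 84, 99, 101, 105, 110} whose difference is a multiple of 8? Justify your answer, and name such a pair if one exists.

Reduce each element modulo 8: 10↦2, 63↦7, 72↦0, 84↦4, 99↦3, 101↦5, 105↦1, 110↦6.
These 8 residues are pairwise different, hence no difference of two elements is divisible by 8.

There is no such pair.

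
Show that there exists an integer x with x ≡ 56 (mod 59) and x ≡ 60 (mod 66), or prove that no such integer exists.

Since 59 and 66 share no common factor, CRT says the pair of congruences has a solution (unique mod 3894).
Any solution of the first congruence is x = 56 + 59t; substituting into the second, 59t ≡ 60 − 56 ≡ 4 (mod 66).
Since 59·47 = 2773 = 42·66 + 1, the inverse of 59 mod 66 is 47.
Therefore t ≡ 47·4 = 188 ≡ 56 (mod 66).
Taking t = 56 gives x = 56 + 59·56 = 3360.
Check: 3360 mod 59 = 56, 3360 mod 66 = 60. ✓

x = 3360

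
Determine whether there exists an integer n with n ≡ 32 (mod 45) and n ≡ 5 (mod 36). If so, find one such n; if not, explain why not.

n = 77

The moduli are not coprime: gcd(45, 36) = 9. Compatibility requires 9 ∣ (5 − 32) = -27, which holds, so solutions exist.
List candidates n ≡ 32 (mod 45): 32, 77. Modulo 36 these are 32, 5; 77 gives 5 as required.
Check: 77 mod 45 = 32, 77 mod 36 = 5. ✓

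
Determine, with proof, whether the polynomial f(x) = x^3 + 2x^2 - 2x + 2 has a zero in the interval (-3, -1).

f(-3) = -1 and f(-1) = 5, which have opposite signs.
As a polynomial, f is continuous on every closed interval.
By the Intermediate Value Theorem f must vanish at some point of (-3, -1).

Such a root exists.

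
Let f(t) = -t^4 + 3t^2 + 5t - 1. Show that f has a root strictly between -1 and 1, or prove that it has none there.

Such a root exists.

f(-1) = -4 and f(1) = 6, which have opposite signs.
As a polynomial, f is continuous on every closed interval.
By the Intermediate Value Theorem f must vanish at some point of (-1, 1).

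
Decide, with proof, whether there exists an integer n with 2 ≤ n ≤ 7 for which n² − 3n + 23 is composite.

n = 5

At n = 5: 5² − 3·5 + 23 = 33 = 3·11, which is composite.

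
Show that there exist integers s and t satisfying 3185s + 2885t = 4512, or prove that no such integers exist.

Any value of 3185s + 2885t is a multiple of gcd(3185, 2885) = 5.
But 4512 is not a multiple of 5 (it leaves remainder 2).
Hence no integers s, t satisfy the equation.

No such integers exist.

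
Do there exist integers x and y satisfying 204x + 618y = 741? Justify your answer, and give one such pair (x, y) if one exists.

There are no such integers.

Both 204 and 618 are divisible by gcd(204, 618) = 6, hence so is any combination 204x + 618y.
But 741 = 6·123 + 3, so 6 ∤ 741.
Hence no integers x, y satisfy the equation.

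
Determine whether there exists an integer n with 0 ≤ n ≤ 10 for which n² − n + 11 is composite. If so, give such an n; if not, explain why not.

The values for n = 0, 1, …, 10 are 11, 11, 13, 17, 23, 31, 41, 53, 67, 83, 101, and each of these is prime.
So no value in the range makes the expression composite.

No such integer n in that range exists.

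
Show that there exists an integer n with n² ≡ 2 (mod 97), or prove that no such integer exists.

n = 83

Take n = 83. Then 83² = 6889 = 71·97 + 2, so 83² ≡ 2 (mod 97).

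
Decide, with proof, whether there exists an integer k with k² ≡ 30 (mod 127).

Take k = 86. Then 86² = 7396 = 58·127 + 30, so 86² ≡ 30 (mod 127).

k = 86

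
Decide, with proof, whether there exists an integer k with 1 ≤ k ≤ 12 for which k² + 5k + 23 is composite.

The values for k = 1, 2, …, 12 are 29, 37, 47, 59, 73, 89, 107, 127, 149, 173, 199, 227, and each of these is prime.
So no value in the range makes the expression composite.

There is no such integer k in that range.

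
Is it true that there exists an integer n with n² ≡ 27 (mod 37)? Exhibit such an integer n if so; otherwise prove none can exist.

Take n = 8. Then 8² = 64 = 1·37 + 27, so 8² ≡ 27 (mod 37).

n = 8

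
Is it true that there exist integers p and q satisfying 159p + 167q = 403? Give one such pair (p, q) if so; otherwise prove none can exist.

Since gcd(159, 167) = 1, every integer is an integer combination of 159 and 167.
Euclidean algorithm: 167 = 1·159 + 8, 159 = 19·8 + 7, 8 = 1·7 + 1, 7 = 7·1 + 0.
Back-substituting, 1 = 8 − 1·7 = 8 − (159 − 19·8) = −159 + 20·8 = −159 + 20·(167 − 1·159) = 20·167 − 21·159; that is, 159·(-21) + 167·20 = 1.
Times 403: 159·(-8463) + 167·8060 = 403, so (-8463, 8060) solves it.
Adding 51·167 to p and subtracting 51·159 from q gives the tidier solution (54, -49).
Indeed 159·54 + 167·(-49) = 8586 − 8183 = 403.

p = 54, q = -49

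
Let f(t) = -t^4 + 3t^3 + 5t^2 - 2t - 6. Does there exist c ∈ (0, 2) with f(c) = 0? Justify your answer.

Yes, such a c exists.

f(0) = -6 and f(2) = 18, which have opposite signs.
f is continuous everywhere (it is a polynomial), in particular on [0, 2].
By the Intermediate Value Theorem, f takes the value 0 somewhere in the open interval.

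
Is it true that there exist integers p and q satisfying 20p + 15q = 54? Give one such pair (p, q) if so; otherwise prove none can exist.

Any value of 20p + 15q is a multiple of gcd(20, 15) = 5.
But 54 = 5·10 + 4, so 5 ∤ 54.
Therefore 20p + 15q = 54 has no solution in integers.

No, no such integers exist.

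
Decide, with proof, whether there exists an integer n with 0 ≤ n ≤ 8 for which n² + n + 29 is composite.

n = 7

At n = 7: 7² + 7 + 29 = 85 = 5·17, which is composite.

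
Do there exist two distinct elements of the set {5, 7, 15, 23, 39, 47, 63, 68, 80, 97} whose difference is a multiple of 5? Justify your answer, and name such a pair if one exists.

Both 5 and 15 leave remainder 0 on division by 5; their difference 10 = 2·5 is a multiple of 5.

The pair (5, 15) works.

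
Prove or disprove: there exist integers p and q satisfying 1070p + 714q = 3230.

Every value of 1070p + 714q is a multiple of gcd(1070, 714) = 2; since 2 ∣ 3230, solutions exist.
Dividing through by 2 reduces the equation to 535p + 357q = 1615.
Run the Euclidean algorithm on 535 and 357: 535 = 1·357 + 178, 357 = 2·178 + 1, 178 = 178·1 + 0.
Back-substituting, 1 = 357 − 2·178 = 357 − 2·(535 − 1·357) = −2·535 + 3·357; that is, 535·(-2) + 357·3 = 1.
Scaling by 1615 gives the particular solution (p, q) = (-3230, 4845).
The general solution is p = -3230 + 357k, q = 4845 − 535k; taking k = 10 gives the smaller pair p = 340, q = -505.
Indeed 1070·340 + 714·(-505) = 363800 − 360570 = 3230.

p = 340, q = -505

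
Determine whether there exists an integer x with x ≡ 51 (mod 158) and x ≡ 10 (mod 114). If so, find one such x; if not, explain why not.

Reduce both congruences modulo 2, which divides 158 and 114: they say x ≡ 51 (mod 2) and x ≡ 10 (mod 2).
However 51 ≡ 1 and 10 ≡ 0 (mod 2), and 1 ≠ 0.
So no integer satisfies both congruences.

No such integer exists.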